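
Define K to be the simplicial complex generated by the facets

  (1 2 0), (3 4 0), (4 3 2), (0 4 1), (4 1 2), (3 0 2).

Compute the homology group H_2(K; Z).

H_2 ≅ Z.

Order the vertices as 0 < 1 < 2 < 3 < 4. Listing each simplex with vertices in this order, K has dimension 2 with simplices:

  0-simplices (5): [0], [1], [2], [3], [4]
  1-simplices (9): [0,1], [0,2], [0,3], [0,4], [1,2], [1,4], [2,3], [2,4], [3,4]
  2-simplices (6): [0,1,2], [0,1,4], [0,2,3], [0,3,4], [1,2,4], [2,3,4]

Hence C_0 ≅ Z^5, C_1 ≅ Z^9, C_2 ≅ Z^6.

∂_1: C_1 → C_0 is given by ∂[p,q] = [q] − [p]. For instance
  ∂[2,3] = [3] − [2].
This gives a 5×9 integer matrix of rank 4; reducing to Smith normal form yields diagonal entries (1,1,1,1).

∂_2: C_2 → C_1 sends each 2-simplex [p,q,r] to [q,r] − [p,r] + [p,q]. For instance
  ∂[2,3,4] = [3,4] − [2,4] + [2,3],
  ∂[0,1,2] = [1,2] − [0,2] + [0,1].
This gives a 9×6 integer matrix of rank 5; reducing to Smith normal form yields diagonal entries (1,1,1,1,1).

Now H_k = ker ∂_k / im ∂_{k+1}, so:

  H_2: rank ker ∂_2 − rank ∂_3 = (6 − 5) − 0 = 1, and there is no ∂_3, so H_2 ≅ Z.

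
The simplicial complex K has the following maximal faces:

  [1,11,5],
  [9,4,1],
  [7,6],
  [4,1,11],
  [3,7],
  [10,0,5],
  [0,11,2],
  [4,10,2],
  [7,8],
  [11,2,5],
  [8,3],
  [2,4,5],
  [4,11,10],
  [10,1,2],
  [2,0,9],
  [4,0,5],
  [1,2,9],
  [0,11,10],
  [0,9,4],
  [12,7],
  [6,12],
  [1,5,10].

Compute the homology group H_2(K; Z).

Order the vertices as 0 < 1 < 2 < 3 < 4 < 5 < 6 < 7 < 8 < 9 < 10 < 11 < 12. Listing each simplex with vertices in this order, K has dimension 2 with simplices:

  0-simplices (13): [0], [1], [2], [3], [4], [5], [6], [7], [8], [9], [10], [11], [12]
  1-simplices (30): (30 of them)
  2-simplices (16): [0,2,9], [0,2,11], [0,4,5], [0,4,9], [0,5,10], [0,10,11], [1,2,9], [1,2,10], [1,4,9], [1,4,11], [1,5,10], [1,5,11], [2,4,5], [2,4,10], [2,5,11], [4,10,11]

so the chain groups are C_0 ≅ Z^13, C_1 ≅ Z^30, C_2 ≅ Z^16.

The boundary map ∂_1: C_1 → C_0 is given by ∂[p,q] = [q] − [p].
The resulting 13×30 matrix has rank 11, and its Smith normal form has invariant factors (1,1,1,1,1,1,1,1,1,1,1).

Boundary ∂_2: C_2 → C_1 sends each 2-simplex [p,q,r] to [q,r] − [p,r] + [p,q]. For instance
  ∂[0,5,10] = [5,10] − [0,10] + [0,5],
  ∂[1,2,9] = [2,9] − [1,9] + [1,2].
The resulting 30×16 matrix has rank 15, and its Smith normal form has invariant factors (1,1,1,1,1,1,1,1,1,1,1,1,1,1,1).

Computing H_k = (kernel of ∂_k) / (image of ∂_{k+1}):

  H_2: rank ker ∂_2 − rank ∂_3 = (16 − 15) − 0 = 1, and there is no ∂_3, so H_2 = Z.

(K is a triangulation of the disjoint union of a wedge of 2 circles and the torus T^2.)

H_2 = Z.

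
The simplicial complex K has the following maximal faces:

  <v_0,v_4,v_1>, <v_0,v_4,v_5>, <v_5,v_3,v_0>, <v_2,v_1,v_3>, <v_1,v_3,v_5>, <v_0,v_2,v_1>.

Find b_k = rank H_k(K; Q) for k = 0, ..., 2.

b_0 = 1, b_1 = 1, b_2 = 0.

Fix the vertex order v_0 < v_1 < v_2 < v_3 < v_4 < v_5 and write every simplex with vertices in increasing order. Then dim K = 2 and the simplices of K are:

  0-simplices (6): [v_0], [v_1], [v_2], [v_3], [v_4], [v_5]
  1-simplices (12): [v_0,v_1], [v_0,v_2], [v_0,v_3], [v_0,v_4], [v_0,v_5], [v_1,v_2], [v_1,v_3], [v_1,v_4], [v_1,v_5], [v_2,v_3], [v_3,v_5], [v_4,v_5]
  2-simplices (6): [v_0,v_1,v_2], [v_0,v_1,v_4], [v_0,v_3,v_5], [v_0,v_4,v_5], [v_1,v_2,v_3], [v_1,v_3,v_5]

Hence C_0 ≅ Z^6, C_1 ≅ Z^12, C_2 ≅ Z^6.

The boundary map ∂_1: C_1 → C_0 maps an edge to its endpoints' difference, ∂[p,q] = q − p.
This gives a 6×12 integer matrix of rank 5; reducing to Smith normal form yields diagonal entries (1,1,1,1,1).

The boundary map ∂_2: C_2 → C_1 sends each 2-simplex [p,q,r] to [q,r] − [p,r] + [p,q]. For instance
  ∂[v_0,v_1,v_2] = [v_1,v_2] − [v_0,v_2] + [v_0,v_1],
  ∂[v_0,v_4,v_5] = [v_4,v_5] − [v_0,v_5] + [v_0,v_4].
The resulting 12×6 matrix has rank 6, and its Smith normal form has invariant factors (1,1,1,1,1,1).

Reading off H_k = ker ∂_k / im ∂_{k+1}:

  H_0: rank C_0 − rank ∂_1 = 6 − 5 = 1, and the invariant factors of ∂_1 are all 1, so H_0 = Z.
  H_1: rank ker ∂_1 − rank ∂_2 = (12 − 5) − 6 = 1, and the invariant factors of ∂_2 are all 1, so H_1 = Z.
  H_2: rank ker ∂_2 − rank ∂_3 = (6 − 6) − 0 = 0, and there is no ∂_3, so H_2 = 0.

Hence the Betti numbers are b_0 = 1, b_1 = 1, b_2 = 0.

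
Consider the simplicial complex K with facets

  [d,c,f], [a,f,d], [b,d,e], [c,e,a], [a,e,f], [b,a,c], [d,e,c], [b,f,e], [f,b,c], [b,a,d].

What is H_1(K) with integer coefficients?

Order the vertices as a < b < c < d < e < f. Listing each simplex with vertices in this order, K has dimension 2 with simplices:

  0-simplices (6): a, b, c, d, e, f
  1-simplices (15): ab, ac, ad, ae, af, bc, bd, be, bf, cd, ce, cf, de, df, ef
  2-simplices (10): abc, abd, ace, adf, aef, bcf, bde, bef, cde, cdf

so the chain groups are C_0 ≅ Z^6, C_1 ≅ Z^15, C_2 ≅ Z^10.

Boundary ∂_1: C_1 → C_0 is given by ∂[p,q] = [q] − [p].
The 6×15 boundary matrix has rank 5 and Smith normal form diag(1,1,1,1,1).

∂_2: C_2 → C_1 sends each 2-simplex [p,q,r] to [q,r] − [p,r] + [p,q]. For instance
  ∂bcf = cf − bf + bc,
  ∂bef = ef − bf + be.
The 15×10 boundary matrix has rank 10 and Smith normal form diag(1,1,1,1,1,1,1,1,1,2).

Computing H_k = (kernel of ∂_k) / (image of ∂_{k+1}):

  H_1: rank ker ∂_1 − rank ∂_2 = (15 − 5) − 10 = 0, and ∂_2 has invariant factor 2 > 1, so H_1 ≅ Z/2.

H_1 = Z/2.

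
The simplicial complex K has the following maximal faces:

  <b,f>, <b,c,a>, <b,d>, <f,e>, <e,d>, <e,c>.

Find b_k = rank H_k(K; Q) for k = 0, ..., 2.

Take the total order a < b < c < d < e < f on the vertex set. Then K (dimension 2) consists of the simplices:

  0-simplices (6): a, b, c, d, e, f
  1-simplices (8): ab, ac, bc, bd, bf, ce, de, ef
  2-simplices (1): abc

Hence C_0 ≅ Z^6, C_1 ≅ Z^8, C_2 ≅ Z^1.

The boundary map ∂_1: C_1 → C_0 sends each edge [p,q] (with p < q) to q − p.
As a 6×8 matrix over Z this has rank 5, with invariant factors (1,1,1,1,1).

∂_2: C_2 → C_1 acts by ∂[p,q,r] = [q,r] − [p,r] + [p,q]. For instance
  ∂abc = bc − ac + ab.
The resulting 8×1 matrix has rank 1, and its Smith normal form has invariant factors (1).

From H_k ≅ ker(∂_k) / im(∂_{k+1}) we obtain:

  H_0: rank C_0 − rank ∂_1 = 6 − 5 = 1, and the invariant factors of ∂_1 are all 1, so H_0 = Z.
  H_1: rank ker ∂_1 − rank ∂_2 = (8 − 5) − 1 = 2, and the invariant factors of ∂_2 are all 1, so H_1 = Z^2.
  H_2: rank ker ∂_2 − rank ∂_3 = (1 − 1) − 0 = 0, and there is no ∂_3, so H_2 = 0.

As a check, the Euler characteristic is 6 − 8 + 1 = -1, which agrees with 1 − 2 + 0 = -1.

Hence the Betti numbers are b_0 = 1, b_1 = 2, b_2 = 0.

b_0 = 1, b_1 = 2, b_2 = 0.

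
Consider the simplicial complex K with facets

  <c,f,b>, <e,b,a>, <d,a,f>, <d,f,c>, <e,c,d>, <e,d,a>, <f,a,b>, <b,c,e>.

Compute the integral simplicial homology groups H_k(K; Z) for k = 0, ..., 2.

H_0 ≅ Z,  H_1 = 0,  H_2 ≅ Z.

We work with the vertex ordering a < b < c < d < e < f. The simplices of K, each written with vertices in increasing order, are:

  0-simplices (6): a, b, c, d, e, f
  1-simplices (12): ab, ad, ae, af, bc, be, bf, cd, ce, cf, de, df
  2-simplices (8): abe, abf, ade, adf, bce, bcf, cde, cdf

so the chain groups are C_0 ≅ Z^6, C_1 ≅ Z^12, C_2 ≅ Z^8.

Boundary ∂_1: C_1 → C_0 maps an edge to its endpoints' difference, ∂[p,q] = q − p. For instance
  ∂bc = c − b.
As a 6×12 matrix over Z this has rank 5, with invariant factors (1,1,1,1,1).

∂_2: C_2 → C_1 maps a triangle to the signed sum of its edges. For instance
  ∂cdf = df − cf + cd,
  ∂ade = de − ae + ad.
The 12×8 boundary matrix has rank 7 and Smith normal form diag(1,1,1,1,1,1,1).

Reading off H_k = ker ∂_k / im ∂_{k+1}:

  H_0: rank C_0 − rank ∂_1 = 6 − 5 = 1, and the invariant factors of ∂_1 are all 1, so H_0 ≅ Z.
  H_1: rank ker ∂_1 − rank ∂_2 = (12 − 5) − 7 = 0, and the invariant factors of ∂_2 are all 1, so H_1 ≅ 0.
  H_2: rank ker ∂_2 − rank ∂_3 = (8 − 7) − 0 = 1, and there is no ∂_3, so H_2 ≅ Z.

(K is a triangulation of the 2-sphere S^2.)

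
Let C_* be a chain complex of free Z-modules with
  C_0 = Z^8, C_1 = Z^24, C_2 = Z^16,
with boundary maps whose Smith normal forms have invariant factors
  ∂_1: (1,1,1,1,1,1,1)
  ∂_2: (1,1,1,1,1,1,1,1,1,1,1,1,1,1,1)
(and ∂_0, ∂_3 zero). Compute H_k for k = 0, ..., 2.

H_0: b_0 = 8 − 0 − 7 = 1; torsion from ∂_1 factors > 1: none. So H_0 ≅ Z.
H_1: b_1 = 24 − 7 − 15 = 2; torsion from ∂_2 factors > 1: none. So H_1 ≅ Z^2.
H_2: b_2 = 16 − 15 − 0 = 1; torsion from ∂_3 factors > 1: none. So H_2 ≅ Z.

H_0 ≅ Z,  H_1 ≅ Z^2,  H_2 ≅ Z.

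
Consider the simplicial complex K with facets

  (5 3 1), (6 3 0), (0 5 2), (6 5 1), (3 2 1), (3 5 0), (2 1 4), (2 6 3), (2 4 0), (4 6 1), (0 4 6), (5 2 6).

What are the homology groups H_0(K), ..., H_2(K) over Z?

We work with the vertex ordering 0 < 1 < 2 < 3 < 4 < 5 < 6. The simplices of K, each written with vertices in increasing order, are:

  0-simplices (7): [0], [1], [2], [3], [4], [5], [6]
  1-simplices (18): [0,2], [0,3], [0,4], [0,5], [0,6], [1,2], [1,3], [1,4], [1,5], [1,6], [2,3], [2,4], [2,5], [2,6], [3,5], [3,6], [4,6], [5,6]
  2-simplices (12): [0,2,4], [0,2,5], [0,3,5], [0,3,6], [0,4,6], [1,2,3], [1,2,4], [1,3,5], [1,4,6], [1,5,6], [2,3,6], [2,5,6]

giving chain groups C_0 ≅ Z^7, C_1 ≅ Z^18, C_2 ≅ Z^12.

Boundary ∂_1: C_1 → C_0 is given by ∂[p,q] = [q] − [p].
The resulting 7×18 matrix has rank 6, and its Smith normal form has invariant factors (1,1,1,1,1,1).

Boundary ∂_2: C_2 → C_1 sends each 2-simplex [p,q,r] to [q,r] − [p,r] + [p,q]. For instance
  ∂[1,5,6] = [5,6] − [1,6] + [1,5],
  ∂[0,3,5] = [3,5] − [0,5] + [0,3].
This gives a 18×12 integer matrix of rank 12; reducing to Smith normal form yields diagonal entries (1,1,1,1,1,1,1,1,1,1,1,2).

From H_k ≅ ker(∂_k) / im(∂_{k+1}) we obtain:

  H_0: rank C_0 − rank ∂_1 = 7 − 6 = 1, and the invariant factors of ∂_1 are all 1, so H_0 ≅ Z.
  H_1: rank ker ∂_1 − rank ∂_2 = (18 − 6) − 12 = 0, and ∂_2 has invariant factor 2 > 1, so H_1 ≅ Z_2.
  H_2: rank ker ∂_2 − rank ∂_3 = (12 − 12) − 0 = 0, and there is no ∂_3, so H_2 ≅ 0.

H_0 = Z,  H_1 = Z_2,  H_2 = 0.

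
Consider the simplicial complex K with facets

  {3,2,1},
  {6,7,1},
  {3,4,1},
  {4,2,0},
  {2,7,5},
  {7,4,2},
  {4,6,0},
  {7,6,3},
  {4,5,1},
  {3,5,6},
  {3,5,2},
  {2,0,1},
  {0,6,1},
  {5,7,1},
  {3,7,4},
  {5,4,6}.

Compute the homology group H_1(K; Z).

We work with the vertex ordering 0 < 1 < 2 < 3 < 4 < 5 < 6 < 7. The simplices of K, each written with vertices in increasing order, are:

  0-simplices (8): [0], [1], [2], [3], [4], [5], [6], [7]
  1-simplices (24): (24 of them)
  2-simplices (16): [0,1,2], [0,1,6], [0,2,4], [0,4,6], [1,2,3], [1,3,4], [1,4,5], [1,5,7], [1,6,7], [2,3,5], [2,4,7], [2,5,7], [3,4,7], [3,5,6], [3,6,7], [4,5,6]

giving chain groups C_0 ≅ Z^8, C_1 ≅ Z^24, C_2 ≅ Z^16.

Boundary ∂_1: C_1 → C_0 is given by ∂[p,q] = [q] − [p]. For instance
  ∂[4,5] = [5] − [4].
As a 8×24 matrix over Z this has rank 7, with invariant factors (1,1,1,1,1,1,1).

∂_2: C_2 → C_1 acts by ∂[p,q,r] = [q,r] − [p,r] + [p,q]. For instance
  ∂[1,2,3] = [2,3] − [1,3] + [1,2],
  ∂[0,4,6] = [4,6] − [0,6] + [0,4].
The 24×16 boundary matrix has rank 15 and Smith normal form diag(1,1,1,1,1,1,1,1,1,1,1,1,1,1,1).

Reading off H_k = ker ∂_k / im ∂_{k+1}:

  H_1: rank ker ∂_1 − rank ∂_2 = (24 − 7) − 15 = 2, and the invariant factors of ∂_2 are all 1, so H_1 = Z^2.

(K is a triangulation of the torus T^2.)

H_1 = Z^2.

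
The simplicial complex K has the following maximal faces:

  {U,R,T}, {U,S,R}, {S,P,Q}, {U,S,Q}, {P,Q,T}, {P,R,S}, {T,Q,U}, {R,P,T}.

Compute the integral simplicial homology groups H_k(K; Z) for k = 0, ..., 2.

Fix the vertex order P < Q < R < S < T < U and write every simplex with vertices in increasing order. Then dim K = 2 and the simplices of K are:

  0-simplices (6): P, Q, R, S, T, U
  1-simplices (12): PQ, PR, PS, PT, QS, QT, QU, RS, RT, RU, SU, TU
  2-simplices (8): PQS, PQT, PRS, PRT, QSU, QTU, RSU, RTU

Hence C_0 ≅ Z^6, C_1 ≅ Z^12, C_2 ≅ Z^8.

Boundary ∂_1: C_1 → C_0 maps an edge to its endpoints' difference, ∂[p,q] = q − p. For instance
  ∂TU = U − T.
The 6×12 boundary matrix has rank 5 and Smith normal form diag(1,1,1,1,1).

Boundary ∂_2: C_2 → C_1 maps a triangle to the signed sum of its edges. For instance
  ∂PRS = RS − PS + PR,
  ∂QSU = SU − QU + QS.
This gives a 12×8 integer matrix of rank 7; reducing to Smith normal form yields diagonal entries (1,1,1,1,1,1,1).

Computing H_k = (kernel of ∂_k) / (image of ∂_{k+1}):

  H_0: rank C_0 − rank ∂_1 = 6 − 5 = 1, and the invariant factors of ∂_1 are all 1, so H_0 ≅ Z.
  H_1: rank ker ∂_1 − rank ∂_2 = (12 − 5) − 7 = 0, and the invariant factors of ∂_2 are all 1, so H_1 ≅ 0.
  H_2: rank ker ∂_2 − rank ∂_3 = (8 − 7) − 0 = 1, and there is no ∂_3, so H_2 ≅ Z.

H_0 = Z,  H_1 = 0,  H_2 = Z.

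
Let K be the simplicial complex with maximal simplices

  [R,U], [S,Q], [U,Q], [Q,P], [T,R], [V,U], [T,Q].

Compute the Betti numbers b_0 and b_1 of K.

b_0 = 1, b_1 = 1.

K has 7 vertices, 7 edges.
rank ∂_0 = 0, rank ∂_1 = 6 ⇒ b_0 = 7 − 0 − 6 = 1; all invariant factors of ∂_1 are 1 so no torsion. So H_0 ≅ Z.
rank ∂_1 = 6, rank ∂_2 = 0 ⇒ b_1 = 7 − 6 − 0 = 1. So H_1 ≅ Z.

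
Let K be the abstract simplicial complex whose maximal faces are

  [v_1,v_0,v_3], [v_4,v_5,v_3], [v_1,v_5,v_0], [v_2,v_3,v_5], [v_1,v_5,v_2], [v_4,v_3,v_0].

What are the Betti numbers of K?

b_0 = 1, b_1 = 1, b_2 = 0.

Fix the vertex order v_0 < v_1 < v_2 < v_3 < v_4 < v_5 and write every simplex with vertices in increasing order. Then dim K = 2 and the simplices of K are:

  0-simplices (6): [v_0], [v_1], [v_2], [v_3], [v_4], [v_5]
  1-simplices (12): [v_0,v_1], [v_0,v_3], [v_0,v_4], [v_0,v_5], [v_1,v_2], [v_1,v_3], [v_1,v_5], [v_2,v_3], [v_2,v_5], [v_3,v_4], [v_3,v_5], [v_4,v_5]
  2-simplices (6): [v_0,v_1,v_3], [v_0,v_1,v_5], [v_0,v_3,v_4], [v_1,v_2,v_5], [v_2,v_3,v_5], [v_3,v_4,v_5]

so the chain groups are C_0 ≅ Z^6, C_1 ≅ Z^12, C_2 ≅ Z^6.

The boundary map ∂_1: C_1 → C_0 sends each edge [p,q] (with p < q) to q − p. For instance
  ∂[v_0,v_4] = [v_4] − [v_0].
This gives a 6×12 integer matrix of rank 5; reducing to Smith normal form yields diagonal entries (1,1,1,1,1).

The boundary map ∂_2: C_2 → C_1 maps a triangle to the signed sum of its edges. For instance
  ∂[v_2,v_3,v_5] = [v_3,v_5] − [v_2,v_5] + [v_2,v_3],
  ∂[v_0,v_1,v_5] = [v_1,v_5] − [v_0,v_5] + [v_0,v_1].
As a 12×6 matrix over Z this has rank 6, with invariant factors (1,1,1,1,1,1).

Computing H_k = (kernel of ∂_k) / (image of ∂_{k+1}):

  H_0: rank C_0 − rank ∂_1 = 6 − 5 = 1, and the invariant factors of ∂_1 are all 1, so H_0 ≅ Z.
  H_1: rank ker ∂_1 − rank ∂_2 = (12 − 5) − 6 = 1, and the invariant factors of ∂_2 are all 1, so H_1 ≅ Z.
  H_2: rank ker ∂_2 − rank ∂_3 = (6 − 6) − 0 = 0, and there is no ∂_3, so H_2 ≅ 0.

Hence the Betti numbers are b_0 = 1, b_1 = 1, b_2 = 0.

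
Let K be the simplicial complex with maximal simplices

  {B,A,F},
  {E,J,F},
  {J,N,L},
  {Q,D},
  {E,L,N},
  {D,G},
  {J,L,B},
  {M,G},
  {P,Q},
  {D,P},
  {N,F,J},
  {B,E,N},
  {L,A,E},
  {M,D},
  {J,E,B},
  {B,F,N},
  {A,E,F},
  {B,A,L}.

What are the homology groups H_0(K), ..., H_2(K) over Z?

H_0 ≅ Z^2,  H_1 ≅ Z^2 ⊕ Z/2Z,  H_2 = 0.

K has 12 vertices, 24 edges, 12 triangles.
rank ∂_0 = 0, rank ∂_1 = 10 ⇒ b_0 = 12 − 0 − 10 = 2; all invariant factors of ∂_1 are 1 so no torsion. So H_0 = Z^2.
rank ∂_1 = 10, rank ∂_2 = 12 ⇒ b_1 = 24 − 10 − 12 = 2; ∂_2 has invariant factor(s) [2] giving torsion. So H_1 = Z^2 ⊕ Z/2Z.
rank ∂_2 = 12, rank ∂_3 = 0 ⇒ b_2 = 12 − 12 − 0 = 0. So H_2 = 0.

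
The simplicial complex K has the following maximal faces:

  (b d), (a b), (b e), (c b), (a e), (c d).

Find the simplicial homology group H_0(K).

We work with the vertex ordering a < b < c < d < e. The simplices of K, each written with vertices in increasing order, are:

  0-simplices (5): a, b, c, d, e
  1-simplices (6): ab, ae, bc, bd, be, cd

so the chain groups are C_0 ≅ Z^5, C_1 ≅ Z^6.

∂_1: C_1 → C_0 is given by ∂[p,q] = [q] − [p].
As a 5×6 matrix over Z this has rank 4, with invariant factors (1,1,1,1).

Reading off H_k = ker ∂_k / im ∂_{k+1}:

  H_0: rank C_0 − rank ∂_1 = 5 − 4 = 1, and the invariant factors of ∂_1 are all 1, so H_0 = Z.

H_0 ≅ Z.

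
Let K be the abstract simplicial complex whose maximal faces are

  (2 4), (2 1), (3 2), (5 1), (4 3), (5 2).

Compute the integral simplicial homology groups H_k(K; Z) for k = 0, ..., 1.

K has 5 vertices, 6 edges.
rank ∂_0 = 0, rank ∂_1 = 4 ⇒ b_0 = 5 − 0 − 4 = 1; all invariant factors of ∂_1 are 1 so no torsion. So H_0 = Z.
rank ∂_1 = 4, rank ∂_2 = 0 ⇒ b_1 = 6 − 4 − 0 = 2. So H_1 = Z^2.

H_0 ≅ Z,  H_1 ≅ Z^2.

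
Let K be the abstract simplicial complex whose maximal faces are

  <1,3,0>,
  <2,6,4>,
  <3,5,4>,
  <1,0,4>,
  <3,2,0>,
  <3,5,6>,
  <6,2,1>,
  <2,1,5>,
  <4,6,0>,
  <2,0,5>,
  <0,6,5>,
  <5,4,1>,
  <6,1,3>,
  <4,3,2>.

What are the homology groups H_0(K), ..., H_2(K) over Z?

H_0 ≅ Z,  H_1 ≅ Z^2,  H_2 ≅ Z.

Take the total order 0 < 1 < 2 < 3 < 4 < 5 < 6 on the vertex set. Then K (dimension 2) consists of the simplices:

  0-simplices (7): [0], [1], [2], [3], [4], [5], [6]
  1-simplices (21): [0,1], [0,2], [0,3], [0,4], [0,5], [0,6], [1,2], [1,3], [1,4], [1,5], [1,6], [2,3], [2,4], [2,5], [2,6], [3,4], [3,5], [3,6], [4,5], [4,6], [5,6]
  2-simplices (14): [0,1,3], [0,1,4], [0,2,3], [0,2,5], [0,4,6], [0,5,6], [1,2,5], [1,2,6], [1,3,6], [1,4,5], [2,3,4], [2,4,6], [3,4,5], [3,5,6]

Hence C_0 ≅ Z^7, C_1 ≅ Z^21, C_2 ≅ Z^14.

The boundary map ∂_1: C_1 → C_0 is given by ∂[p,q] = [q] − [p].
As a 7×21 matrix over Z this has rank 6, with invariant factors (1,1,1,1,1,1).

∂_2: C_2 → C_1 sends each 2-simplex [p,q,r] to [q,r] − [p,r] + [p,q]. For instance
  ∂[3,5,6] = [5,6] − [3,6] + [3,5],
  ∂[0,2,5] = [2,5] − [0,5] + [0,2].
This gives a 21×14 integer matrix of rank 13; reducing to Smith normal form yields diagonal entries (1,1,1,1,1,1,1,1,1,1,1,1,1).

From H_k ≅ ker(∂_k) / im(∂_{k+1}) we obtain:

  H_0: rank C_0 − rank ∂_1 = 7 − 6 = 1, and the invariant factors of ∂_1 are all 1, so H_0 = Z.
  H_1: rank ker ∂_1 − rank ∂_2 = (21 − 6) − 13 = 2, and the invariant factors of ∂_2 are all 1, so H_1 = Z^2.
  H_2: rank ker ∂_2 − rank ∂_3 = (14 − 13) − 0 = 1, and there is no ∂_3, so H_2 = Z.

As a check, the Euler characteristic is 7 − 21 + 14 = 0, which agrees with 1 − 2 + 1 = 0.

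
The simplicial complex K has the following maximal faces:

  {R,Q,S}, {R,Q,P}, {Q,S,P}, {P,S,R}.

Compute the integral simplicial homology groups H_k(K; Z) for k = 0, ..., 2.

H_0 ≅ Z,  H_1 = 0,  H_2 ≅ Z.

Order the vertices as P < Q < R < S. Listing each simplex with vertices in this order, K has dimension 2 with simplices:

  0-simplices (4): P, Q, R, S
  1-simplices (6): PQ, PR, PS, QR, QS, RS
  2-simplices (4): PQR, PQS, PRS, QRS

Hence C_0 ≅ Z^4, C_1 ≅ Z^6, C_2 ≅ Z^4.

The boundary map ∂_1: C_1 → C_0 is given by ∂[p,q] = [q] − [p]. For instance
  ∂PQ = Q − P.
This gives a 4×6 integer matrix of rank 3; reducing to Smith normal form yields diagonal entries (1,1,1).

The boundary map ∂_2: C_2 → C_1 sends each 2-simplex [p,q,r] to [q,r] − [p,r] + [p,q]. For instance
  ∂QRS = RS − QS + QR,
  ∂PQR = QR − PR + PQ.
As a 6×4 matrix over Z this has rank 3, with invariant factors (1,1,1).

Reading off H_k = ker ∂_k / im ∂_{k+1}:

  H_0: rank C_0 − rank ∂_1 = 4 − 3 = 1, and the invariant factors of ∂_1 are all 1, so H_0 ≅ Z.
  H_1: rank ker ∂_1 − rank ∂_2 = (6 − 3) − 3 = 0, and the invariant factors of ∂_2 are all 1, so H_1 ≅ 0.
  H_2: rank ker ∂_2 − rank ∂_3 = (4 − 3) − 0 = 1, and there is no ∂_3, so H_2 ≅ Z.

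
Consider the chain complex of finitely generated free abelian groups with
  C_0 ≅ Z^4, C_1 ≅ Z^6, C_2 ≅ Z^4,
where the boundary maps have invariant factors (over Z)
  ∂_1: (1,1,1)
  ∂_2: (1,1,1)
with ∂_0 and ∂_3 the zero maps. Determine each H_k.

H_0: b_0 = 4 − 0 − 3 = 1; torsion from ∂_1 factors > 1: none. So H_0 = Z.
H_1: b_1 = 6 − 3 − 3 = 0; torsion from ∂_2 factors > 1: none. So H_1 = 0.
H_2: b_2 = 4 − 3 − 0 = 1; torsion from ∂_3 factors > 1: none. So H_2 = Z.

H_0 = Z,  H_1 = 0,  H_2 = Z.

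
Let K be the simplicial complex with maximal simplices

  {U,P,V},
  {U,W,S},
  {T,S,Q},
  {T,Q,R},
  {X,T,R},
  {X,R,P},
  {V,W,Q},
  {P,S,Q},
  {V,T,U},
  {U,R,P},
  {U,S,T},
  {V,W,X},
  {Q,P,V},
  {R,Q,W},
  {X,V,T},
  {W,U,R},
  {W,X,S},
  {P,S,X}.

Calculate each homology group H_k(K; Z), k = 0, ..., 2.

Take the total order P < Q < R < S < T < U < V < W < X on the vertex set. Then K (dimension 2) consists of the simplices:

  0-simplices (9): P, Q, R, S, T, U, V, W, X
  1-simplices (27): PQ, PR, PS, PU, PV, PX, QR, QS, QT, QV, QW, RT, RU, RW, RX, ST, SU, SW, SX, TU, TV, TX, UV, UW, VW, VX, WX
  2-simplices (18): PQS, PQV, PRU, PRX, PSX, PUV, QRT, QRW, QST, QVW, RTX, RUW, STU, SUW, SWX, TUV, TVX, VWX

giving chain groups C_0 ≅ Z^9, C_1 ≅ Z^27, C_2 ≅ Z^18.

The boundary map ∂_1: C_1 → C_0 sends each edge [p,q] (with p < q) to q − p. For instance
  ∂VX = X − V.
The 9×27 boundary matrix has rank 8 and Smith normal form diag(1,1,1,1,1,1,1,1).

Boundary ∂_2: C_2 → C_1 acts by ∂[p,q,r] = [q,r] − [p,r] + [p,q]. For instance
  ∂SWX = WX − SX + SW,
  ∂PQS = QS − PS + PQ.
This gives a 27×18 integer matrix of rank 17; reducing to Smith normal form yields diagonal entries (1,1,1,1,1,1,1,1,1,1,1,1,1,1,1,1,1).

Computing H_k = (kernel of ∂_k) / (image of ∂_{k+1}):

  H_0: rank C_0 − rank ∂_1 = 9 − 8 = 1, and the invariant factors of ∂_1 are all 1, so H_0 = Z.
  H_1: rank ker ∂_1 − rank ∂_2 = (27 − 8) − 17 = 2, and the invariant factors of ∂_2 are all 1, so H_1 = Z^2.
  H_2: rank ker ∂_2 − rank ∂_3 = (18 − 17) − 0 = 1, and there is no ∂_3, so H_2 = Z.

As a check, the Euler characteristic is 9 − 27 + 18 = 0, which agrees with 1 − 2 + 1 = 0.

H_0 = Z,  H_1 = Z^2,  H_2 = Z.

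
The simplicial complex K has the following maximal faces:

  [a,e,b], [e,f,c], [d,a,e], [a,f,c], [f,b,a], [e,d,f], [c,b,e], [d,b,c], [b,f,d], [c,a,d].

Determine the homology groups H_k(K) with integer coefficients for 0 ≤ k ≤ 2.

Fix the vertex order a < b < c < d < e < f and write every simplex with vertices in increasing order. Then dim K = 2 and the simplices of K are:

  0-simplices (6): a, b, c, d, e, f
  1-simplices (15): ab, ac, ad, ae, af, bc, bd, be, bf, cd, ce, cf, de, df, ef
  2-simplices (10): abe, abf, acd, acf, ade, bcd, bce, bdf, cef, def

Hence C_0 ≅ Z^6, C_1 ≅ Z^15, C_2 ≅ Z^10.

The boundary map ∂_1: C_1 → C_0 sends each edge [p,q] (with p < q) to q − p.
The resulting 6×15 matrix has rank 5, and its Smith normal form has invariant factors (1,1,1,1,1).

Boundary ∂_2: C_2 → C_1 acts by ∂[p,q,r] = [q,r] − [p,r] + [p,q]. For instance
  ∂bdf = df − bf + bd,
  ∂abf = bf − af + ab.
The resulting 15×10 matrix has rank 10, and its Smith normal form has invariant factors (1,1,1,1,1,1,1,1,1,2).

Now H_k = ker ∂_k / im ∂_{k+1}, so:

  H_0: rank C_0 − rank ∂_1 = 6 − 5 = 1, and the invariant factors of ∂_1 are all 1, so H_0 = Z.
  H_1: rank ker ∂_1 − rank ∂_2 = (15 − 5) − 10 = 0, and ∂_2 has invariant factor 2 > 1, so H_1 = Z/2.
  H_2: rank ker ∂_2 − rank ∂_3 = (10 − 10) − 0 = 0, and there is no ∂_3, so H_2 = 0.

H_0 = Z,  H_1 = Z/2,  H_2 = 0.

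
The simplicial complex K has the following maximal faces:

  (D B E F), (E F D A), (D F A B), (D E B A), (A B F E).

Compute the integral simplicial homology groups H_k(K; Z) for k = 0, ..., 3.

We work with the vertex ordering A < B < D < E < F. The simplices of K, each written with vertices in increasing order, are:

  0-simplices (5): A, B, D, E, F
  1-simplices (10): AB, AD, AE, AF, BD, BE, BF, DE, DF, EF
  2-simplices (10): ABD, ABE, ABF, ADE, ADF, AEF, BDE, BDF, BEF, DEF
  3-simplices (5): ABDE, ABDF, ABEF, ADEF, BDEF

so the chain groups are C_0 ≅ Z^5, C_1 ≅ Z^10, C_2 ≅ Z^10, C_3 ≅ Z^5.

∂_1: C_1 → C_0 maps an edge to its endpoints' difference, ∂[p,q] = q − p. For instance
  ∂DF = F − D.
The 5×10 boundary matrix has rank 4 and Smith normal form diag(1,1,1,1).

∂_2: C_2 → C_1 acts by ∂[p,q,r] = [q,r] − [p,r] + [p,q]. For instance
  ∂ABD = BD − AD + AB,
  ∂BDF = DF − BF + BD.
As a 10×10 matrix over Z this has rank 6, with invariant factors (1,1,1,1,1,1).

The boundary map ∂_3: C_3 → C_2 sends each 3-simplex σ to the alternating sum Σ_i (−1)^i (σ with its i-th vertex removed). For instance
  ∂BDEF = DEF − BEF + BDF − BDE,
  ∂ABEF = BEF − AEF + ABF − ABE.
As a 10×5 matrix over Z this has rank 4, with invariant factors (1,1,1,1).

Computing H_k = (kernel of ∂_k) / (image of ∂_{k+1}):

  H_0: rank C_0 − rank ∂_1 = 5 − 4 = 1, and the invariant factors of ∂_1 are all 1, so H_0 ≅ Z.
  H_1: rank ker ∂_1 − rank ∂_2 = (10 − 4) − 6 = 0, and the invariant factors of ∂_2 are all 1, so H_1 ≅ 0.
  H_2: rank ker ∂_2 − rank ∂_3 = (10 − 6) − 4 = 0, and the invariant factors of ∂_3 are all 1, so H_2 ≅ 0.
  H_3: rank ker ∂_3 − rank ∂_4 = (5 − 4) − 0 = 1, and there is no ∂_4, so H_3 ≅ Z.

As a check, the Euler characteristic is 5 − 10 + 10 − 5 = 0, which agrees with 1 − 0 + 0 − 1 = 0.
(K is a triangulation of the 3-sphere S^3.)

H_0 ≅ Z,  H_1 = 0,  H_2 = 0,  H_3 ≅ Z.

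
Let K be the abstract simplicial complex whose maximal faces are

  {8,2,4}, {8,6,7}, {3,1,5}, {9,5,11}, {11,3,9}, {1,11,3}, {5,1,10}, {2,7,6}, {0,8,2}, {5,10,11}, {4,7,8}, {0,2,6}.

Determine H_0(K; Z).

Order the vertices as 0 < 1 < 2 < 3 < 4 < 5 < 6 < 7 < 8 < 9 < 10 < 11. Listing each simplex with vertices in this order, K has dimension 2 with simplices:

  0-simplices (12): [0], [1], [2], [3], [4], [5], [6], [7], [8], [9], [10], [11]
  1-simplices (24): (24 of them)
  2-simplices (12): [0,2,6], [0,2,8], [1,3,5], [1,3,11], [1,5,10], [2,4,8], [2,6,7], [3,9,11], [4,7,8], [5,9,11], [5,10,11], [6,7,8]

Hence C_0 ≅ Z^12, C_1 ≅ Z^24, C_2 ≅ Z^12.

The boundary map ∂_1: C_1 → C_0 sends each edge [p,q] (with p < q) to q − p.
This gives a 12×24 integer matrix of rank 10; reducing to Smith normal form yields diagonal entries (1,1,1,1,1,1,1,1,1,1).

The boundary map ∂_2: C_2 → C_1 acts by ∂[p,q,r] = [q,r] − [p,r] + [p,q]. For instance
  ∂[5,9,11] = [9,11] − [5,11] + [5,9],
  ∂[2,4,8] = [4,8] − [2,8] + [2,4].
As a 24×12 matrix over Z this has rank 12, with invariant factors (1,1,1,1,1,1,1,1,1,1,1,1).

Computing H_k = (kernel of ∂_k) / (image of ∂_{k+1}):

  H_0: rank C_0 − rank ∂_1 = 12 − 10 = 2, and the invariant factors of ∂_1 are all 1, so H_0 = Z^2.

(K is a triangulation of the disjoint union of the cylinder S^1 x I and the cylinder S^1 x I.)

H_0 ≅ Z^2.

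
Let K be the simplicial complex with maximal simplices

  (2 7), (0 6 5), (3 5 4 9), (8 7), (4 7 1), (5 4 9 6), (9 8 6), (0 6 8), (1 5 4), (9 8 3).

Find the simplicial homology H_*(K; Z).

H_0 ≅ Z,  H_1 ≅ Z,  H_2 = 0,  H_3 = 0.

Order the vertices as 0 < 1 < 2 < 3 < 4 < 5 < 6 < 7 < 8 < 9. Listing each simplex with vertices in this order, K has dimension 3 with simplices:

  0-simplices (10): [0], [1], [2], [3], [4], [5], [6], [7], [8], [9]
  1-simplices (21): [0,5], [0,6], [0,8], [1,4], [1,5], [1,7], [2,7], [3,4], [3,5], [3,8], [3,9], [4,5], [4,6], [4,7], [4,9], [5,6], [5,9], [6,8], [6,9], [7,8], [8,9]
  2-simplices (13): [0,5,6], [0,6,8], [1,4,5], [1,4,7], [3,4,5], [3,4,9], [3,5,9], [3,8,9], [4,5,6], [4,5,9], [4,6,9], [5,6,9], [6,8,9]
  3-simplices (2): [3,4,5,9], [4,5,6,9]

Hence C_0 ≅ Z^10, C_1 ≅ Z^21, C_2 ≅ Z^13, C_3 ≅ Z^2.

Boundary ∂_1: C_1 → C_0 maps an edge to its endpoints' difference, ∂[p,q] = q − p.
As a 10×21 matrix over Z this has rank 9, with invariant factors (1,1,1,1,1,1,1,1,1).

The boundary map ∂_2: C_2 → C_1 acts by ∂[p,q,r] = [q,r] − [p,r] + [p,q]. For instance
  ∂[3,4,5] = [4,5] − [3,5] + [3,4],
  ∂[1,4,5] = [4,5] − [1,5] + [1,4].
The 21×13 boundary matrix has rank 11 and Smith normal form diag(1,1,1,1,1,1,1,1,1,1,1).

∂_3: C_3 → C_2 sends each 3-simplex σ to the alternating sum Σ_i (−1)^i (σ with its i-th vertex removed). For instance
  ∂[3,4,5,9] = [4,5,9] − [3,5,9] + [3,4,9] − [3,4,5],
  ∂[4,5,6,9] = [5,6,9] − [4,6,9] + [4,5,9] − [4,5,6].
As a 13×2 matrix over Z this has rank 2, with invariant factors (1,1).

Computing H_k = (kernel of ∂_k) / (image of ∂_{k+1}):

  H_0: rank C_0 − rank ∂_1 = 10 − 9 = 1, and the invariant factors of ∂_1 are all 1, so H_0 = Z.
  H_1: rank ker ∂_1 − rank ∂_2 = (21 − 9) − 11 = 1, and the invariant factors of ∂_2 are all 1, so H_1 = Z.
  H_2: rank ker ∂_2 − rank ∂_3 = (13 − 11) − 2 = 0, and the invariant factors of ∂_3 are all 1, so H_2 = 0.
  H_3: rank ker ∂_3 − rank ∂_4 = (2 − 2) − 0 = 0, and there is no ∂_4, so H_3 = 0.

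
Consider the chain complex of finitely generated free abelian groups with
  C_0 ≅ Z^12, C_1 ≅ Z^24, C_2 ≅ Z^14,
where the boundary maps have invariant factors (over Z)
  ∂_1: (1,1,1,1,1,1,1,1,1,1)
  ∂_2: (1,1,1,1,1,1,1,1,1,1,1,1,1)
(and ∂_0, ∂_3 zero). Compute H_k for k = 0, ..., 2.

H_0: b_0 = 12 − 0 − 10 = 2; torsion from ∂_1 factors > 1: none. So H_0 = Z^2.
H_1: b_1 = 24 − 10 − 13 = 1; torsion from ∂_2 factors > 1: none. So H_1 = Z.
H_2: b_2 = 14 − 13 − 0 = 1; torsion from ∂_3 factors > 1: none. So H_2 = Z.

H_0 = Z^2,  H_1 = Z,  H_2 = Z.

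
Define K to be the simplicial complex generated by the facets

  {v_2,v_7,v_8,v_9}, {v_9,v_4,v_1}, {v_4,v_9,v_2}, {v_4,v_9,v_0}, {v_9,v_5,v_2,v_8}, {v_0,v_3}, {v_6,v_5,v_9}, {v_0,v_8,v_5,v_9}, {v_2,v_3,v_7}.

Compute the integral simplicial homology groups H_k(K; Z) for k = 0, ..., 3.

H_0 = Z,  H_1 = Z,  H_2 = 0,  H_3 = 0.

Order the vertices as v_0 < v_1 < v_2 < v_3 < v_4 < v_5 < v_6 < v_7 < v_8 < v_9. Listing each simplex with vertices in this order, K has dimension 3 with simplices:

  0-simplices (10): [v_0], [v_1], [v_2], [v_3], [v_4], [v_5], [v_6], [v_7], [v_8], [v_9]
  1-simplices (22): (22 of them)
  2-simplices (15): (15 of them)
  3-simplices (3): [v_0,v_5,v_8,v_9], [v_2,v_5,v_8,v_9], [v_2,v_7,v_8,v_9]

Hence C_0 ≅ Z^10, C_1 ≅ Z^22, C_2 ≅ Z^15, C_3 ≅ Z^3.

∂_1: C_1 → C_0 maps an edge to its endpoints' difference, ∂[p,q] = q − p.
The 10×22 boundary matrix has rank 9 and Smith normal form diag(1,1,1,1,1,1,1,1,1).

Boundary ∂_2: C_2 → C_1 sends each 2-simplex [p,q,r] to [q,r] − [p,r] + [p,q]. For instance
  ∂[v_5,v_8,v_9] = [v_8,v_9] − [v_5,v_9] + [v_5,v_8],
  ∂[v_0,v_5,v_8] = [v_5,v_8] − [v_0,v_8] + [v_0,v_5].
This gives a 22×15 integer matrix of rank 12; reducing to Smith normal form yields diagonal entries (1,1,1,1,1,1,1,1,1,1,1,1).

The boundary map ∂_3: C_3 → C_2 sends each 3-simplex σ to the alternating sum Σ_i (−1)^i (σ with its i-th vertex removed). For instance
  ∂[v_0,v_5,v_8,v_9] = [v_5,v_8,v_9] − [v_0,v_8,v_9] + [v_0,v_5,v_9] − [v_0,v_5,v_8],
  ∂[v_2,v_7,v_8,v_9] = [v_7,v_8,v_9] − [v_2,v_8,v_9] + [v_2,v_7,v_9] − [v_2,v_7,v_8].
As a 15×3 matrix over Z this has rank 3, with invariant factors (1,1,1).

Now H_k = ker ∂_k / im ∂_{k+1}, so:

  H_0: rank C_0 − rank ∂_1 = 10 − 9 = 1, and the invariant factors of ∂_1 are all 1, so H_0 = Z.
  H_1: rank ker ∂_1 − rank ∂_2 = (22 − 9) − 12 = 1, and the invariant factors of ∂_2 are all 1, so H_1 = Z.
  H_2: rank ker ∂_2 − rank ∂_3 = (15 − 12) − 3 = 0, and the invariant factors of ∂_3 are all 1, so H_2 = 0.
  H_3: rank ker ∂_3 − rank ∂_4 = (3 − 3) − 0 = 0, and there is no ∂_4, so H_3 = 0.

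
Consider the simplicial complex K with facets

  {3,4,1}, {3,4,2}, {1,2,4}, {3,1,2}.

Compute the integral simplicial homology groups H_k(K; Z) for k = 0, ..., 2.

Take the total order 1 < 2 < 3 < 4 on the vertex set. Then K (dimension 2) consists of the simplices:

  0-simplices (4): [1], [2], [3], [4]
  1-simplices (6): [1,2], [1,3], [1,4], [2,3], [2,4], [3,4]
  2-simplices (4): [1,2,3], [1,2,4], [1,3,4], [2,3,4]

giving chain groups C_0 ≅ Z^4, C_1 ≅ Z^6, C_2 ≅ Z^4.

∂_1: C_1 → C_0 sends each edge [p,q] (with p < q) to q − p. For instance
  ∂[1,4] = [4] − [1].
The 4×6 boundary matrix has rank 3 and Smith normal form diag(1,1,1).

The boundary map ∂_2: C_2 → C_1 sends each 2-simplex [p,q,r] to [q,r] − [p,r] + [p,q]. For instance
  ∂[1,2,4] = [2,4] − [1,4] + [1,2],
  ∂[2,3,4] = [3,4] − [2,4] + [2,3].
The 6×4 boundary matrix has rank 3 and Smith normal form diag(1,1,1).

Reading off H_k = ker ∂_k / im ∂_{k+1}:

  H_0: rank C_0 − rank ∂_1 = 4 − 3 = 1, and the invariant factors of ∂_1 are all 1, so H_0 = Z.
  H_1: rank ker ∂_1 − rank ∂_2 = (6 − 3) − 3 = 0, and the invariant factors of ∂_2 are all 1, so H_1 = 0.
  H_2: rank ker ∂_2 − rank ∂_3 = (4 − 3) − 0 = 1, and there is no ∂_3, so H_2 = Z.

As a check, the Euler characteristic is 4 − 6 + 4 = 2, which agrees with 1 − 0 + 1 = 2.

H_0 = Z,  H_1 = 0,  H_2 = Z.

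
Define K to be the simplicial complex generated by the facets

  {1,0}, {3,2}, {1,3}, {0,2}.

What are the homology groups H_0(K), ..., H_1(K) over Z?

K has 4 vertices, 4 edges.
rank ∂_0 = 0, rank ∂_1 = 3 ⇒ b_0 = 4 − 0 − 3 = 1; all invariant factors of ∂_1 are 1 so no torsion. So H_0 = Z.
rank ∂_1 = 3, rank ∂_2 = 0 ⇒ b_1 = 4 − 3 − 0 = 1. So H_1 = Z.

H_0 ≅ Z,  H_1 ≅ Z.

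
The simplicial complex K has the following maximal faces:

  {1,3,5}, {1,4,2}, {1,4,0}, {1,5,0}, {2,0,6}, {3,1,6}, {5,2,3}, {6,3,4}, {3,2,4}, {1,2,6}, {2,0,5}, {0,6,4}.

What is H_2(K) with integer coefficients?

Take the total order 0 < 1 < 2 < 3 < 4 < 5 < 6 on the vertex set. Then K (dimension 2) consists of the simplices:

  0-simplices (7): [0], [1], [2], [3], [4], [5], [6]
  1-simplices (18): [0,1], [0,2], [0,4], [0,5], [0,6], [1,2], [1,3], [1,4], [1,5], [1,6], [2,3], [2,4], [2,5], [2,6], [3,4], [3,5], [3,6], [4,6]
  2-simplices (12): [0,1,4], [0,1,5], [0,2,5], [0,2,6], [0,4,6], [1,2,4], [1,2,6], [1,3,5], [1,3,6], [2,3,4], [2,3,5], [3,4,6]

so the chain groups are C_0 ≅ Z^7, C_1 ≅ Z^18, C_2 ≅ Z^12.

The boundary map ∂_1: C_1 → C_0 is given by ∂[p,q] = [q] − [p]. For instance
  ∂[2,4] = [4] − [2].
As a 7×18 matrix over Z this has rank 6, with invariant factors (1,1,1,1,1,1).

The boundary map ∂_2: C_2 → C_1 sends each 2-simplex [p,q,r] to [q,r] − [p,r] + [p,q]. For instance
  ∂[0,4,6] = [4,6] − [0,6] + [0,4],
  ∂[2,3,5] = [3,5] − [2,5] + [2,3].
The resulting 18×12 matrix has rank 12, and its Smith normal form has invariant factors (1,1,1,1,1,1,1,1,1,1,1,2).

Now H_k = ker ∂_k / im ∂_{k+1}, so:

  H_2: rank ker ∂_2 − rank ∂_3 = (12 − 12) − 0 = 0, and there is no ∂_3, so H_2 ≅ 0.

H_2 ≅ 0.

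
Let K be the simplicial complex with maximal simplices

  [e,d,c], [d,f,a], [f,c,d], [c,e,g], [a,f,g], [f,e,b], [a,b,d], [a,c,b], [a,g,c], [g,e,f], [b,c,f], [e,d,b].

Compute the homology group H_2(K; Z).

H_2 = 0.

Fix the vertex order a < b < c < d < e < f < g and write every simplex with vertices in increasing order. Then dim K = 2 and the simplices of K are:

  0-simplices (7): a, b, c, d, e, f, g
  1-simplices (18): ab, ac, ad, af, ag, bc, bd, be, bf, cd, ce, cf, cg, de, df, ef, eg, fg
  2-simplices (12): abc, abd, acg, adf, afg, bcf, bde, bef, cde, cdf, ceg, efg

so the chain groups are C_0 ≅ Z^7, C_1 ≅ Z^18, C_2 ≅ Z^12.

Boundary ∂_1: C_1 → C_0 is given by ∂[p,q] = [q] − [p]. For instance
  ∂ac = c − a.
The resulting 7×18 matrix has rank 6, and its Smith normal form has invariant factors (1,1,1,1,1,1).

∂_2: C_2 → C_1 maps a triangle to the signed sum of its edges. For instance
  ∂afg = fg − ag + af,
  ∂abd = bd − ad + ab.
This gives a 18×12 integer matrix of rank 12; reducing to Smith normal form yields diagonal entries (1,1,1,1,1,1,1,1,1,1,1,2).

Reading off H_k = ker ∂_k / im ∂_{k+1}:

  H_2: rank ker ∂_2 − rank ∂_3 = (12 − 12) − 0 = 0, and there is no ∂_3, so H_2 = 0.

(K is a triangulation of the real projective plane RP^2.)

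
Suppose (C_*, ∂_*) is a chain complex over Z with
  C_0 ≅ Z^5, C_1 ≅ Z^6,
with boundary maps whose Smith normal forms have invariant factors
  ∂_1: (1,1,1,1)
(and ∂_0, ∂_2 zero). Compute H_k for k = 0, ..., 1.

H_0: b_0 = 5 − 0 − 4 = 1; torsion from ∂_1 factors > 1: none. So H_0 = Z.
H_1: b_1 = 6 − 4 − 0 = 2; torsion from ∂_2 factors > 1: none. So H_1 = Z^2.

H_0 = Z,  H_1 = Z^2.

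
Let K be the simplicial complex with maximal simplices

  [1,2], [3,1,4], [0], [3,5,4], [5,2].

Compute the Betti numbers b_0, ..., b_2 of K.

Fix the vertex order 0 < 1 < 2 < 3 < 4 < 5 and write every simplex with vertices in increasing order. Then dim K = 2 and the simplices of K are:

  0-simplices (6): [0], [1], [2], [3], [4], [5]
  1-simplices (7): [1,2], [1,3], [1,4], [2,5], [3,4], [3,5], [4,5]
  2-simplices (2): [1,3,4], [3,4,5]

so the chain groups are C_0 ≅ Z^6, C_1 ≅ Z^7, C_2 ≅ Z^2.

The boundary map ∂_1: C_1 → C_0 is given by ∂[p,q] = [q] − [p]. For instance
  ∂[2,5] = [5] − [2].
The resulting 6×7 matrix has rank 4, and its Smith normal form has invariant factors (1,1,1,1).

The boundary map ∂_2: C_2 → C_1 maps a triangle to the signed sum of its edges. For instance
  ∂[1,3,4] = [3,4] − [1,4] + [1,3],
  ∂[3,4,5] = [4,5] − [3,5] + [3,4].
The 7×2 boundary matrix has rank 2 and Smith normal form diag(1,1).

Computing H_k = (kernel of ∂_k) / (image of ∂_{k+1}):

  H_0: rank C_0 − rank ∂_1 = 6 − 4 = 2, and the invariant factors of ∂_1 are all 1, so H_0 ≅ Z^2.
  H_1: rank ker ∂_1 − rank ∂_2 = (7 − 4) − 2 = 1, and the invariant factors of ∂_2 are all 1, so H_1 ≅ Z.
  H_2: rank ker ∂_2 − rank ∂_3 = (2 − 2) − 0 = 0, and there is no ∂_3, so H_2 ≅ 0.

Hence the Betti numbers are b_0 = 2, b_1 = 1, b_2 = 0.

b_0 = 2, b_1 = 1, b_2 = 0.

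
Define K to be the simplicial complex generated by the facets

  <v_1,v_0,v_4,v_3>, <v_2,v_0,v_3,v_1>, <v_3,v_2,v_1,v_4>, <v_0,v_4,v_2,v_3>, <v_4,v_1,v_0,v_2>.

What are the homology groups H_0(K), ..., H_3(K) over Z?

Fix the vertex order v_0 < v_1 < v_2 < v_3 < v_4 and write every simplex with vertices in increasing order. Then dim K = 3 and the simplices of K are:

  0-simplices (5): [v_0], [v_1], [v_2], [v_3], [v_4]
  1-simplices (10): [v_0,v_1], [v_0,v_2], [v_0,v_3], [v_0,v_4], [v_1,v_2], [v_1,v_3], [v_1,v_4], [v_2,v_3], [v_2,v_4], [v_3,v_4]
  2-simplices (10): [v_0,v_1,v_2], [v_0,v_1,v_3], [v_0,v_1,v_4], [v_0,v_2,v_3], [v_0,v_2,v_4], [v_0,v_3,v_4], [v_1,v_2,v_3], [v_1,v_2,v_4], [v_1,v_3,v_4], [v_2,v_3,v_4]
  3-simplices (5): [v_0,v_1,v_2,v_3], [v_0,v_1,v_2,v_4], [v_0,v_1,v_3,v_4], [v_0,v_2,v_3,v_4], [v_1,v_2,v_3,v_4]

giving chain groups C_0 ≅ Z^5, C_1 ≅ Z^10, C_2 ≅ Z^10, C_3 ≅ Z^5.

∂_1: C_1 → C_0 sends each edge [p,q] (with p < q) to q − p. For instance
  ∂[v_0,v_2] = [v_2] − [v_0].
The resulting 5×10 matrix has rank 4, and its Smith normal form has invariant factors (1,1,1,1).

∂_2: C_2 → C_1 maps a triangle to the signed sum of its edges. For instance
  ∂[v_0,v_2,v_4] = [v_2,v_4] − [v_0,v_4] + [v_0,v_2],
  ∂[v_0,v_3,v_4] = [v_3,v_4] − [v_0,v_4] + [v_0,v_3].
The 10×10 boundary matrix has rank 6 and Smith normal form diag(1,1,1,1,1,1).

Boundary ∂_3: C_3 → C_2 sends each 3-simplex σ to the alternating sum Σ_i (−1)^i (σ with its i-th vertex removed). For instance
  ∂[v_0,v_2,v_3,v_4] = [v_2,v_3,v_4] − [v_0,v_3,v_4] + [v_0,v_2,v_4] − [v_0,v_2,v_3],
  ∂[v_0,v_1,v_2,v_3] = [v_1,v_2,v_3] − [v_0,v_2,v_3] + [v_0,v_1,v_3] − [v_0,v_1,v_2].
The 10×5 boundary matrix has rank 4 and Smith normal form diag(1,1,1,1).

Reading off H_k = ker ∂_k / im ∂_{k+1}:

  H_0: rank C_0 − rank ∂_1 = 5 − 4 = 1, and the invariant factors of ∂_1 are all 1, so H_0 = Z.
  H_1: rank ker ∂_1 − rank ∂_2 = (10 − 4) − 6 = 0, and the invariant factors of ∂_2 are all 1, so H_1 = 0.
  H_2: rank ker ∂_2 − rank ∂_3 = (10 − 6) − 4 = 0, and the invariant factors of ∂_3 are all 1, so H_2 = 0.
  H_3: rank ker ∂_3 − rank ∂_4 = (5 − 4) − 0 = 1, and there is no ∂_4, so H_3 = Z.

As a check, the Euler characteristic is 5 − 10 + 10 − 5 = 0, which agrees with 1 − 0 + 0 − 1 = 0.

H_0 = Z,  H_1 = 0,  H_2 = 0,  H_3 = Z.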